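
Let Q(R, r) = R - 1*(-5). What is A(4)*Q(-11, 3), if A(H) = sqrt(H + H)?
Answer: -12*sqrt(2) ≈ -16.971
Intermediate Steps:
Q(R, r) = 5 + R (Q(R, r) = R + 5 = 5 + R)
A(H) = sqrt(2)*sqrt(H) (A(H) = sqrt(2*H) = sqrt(2)*sqrt(H))
A(4)*Q(-11, 3) = (sqrt(2)*sqrt(4))*(5 - 11) = (sqrt(2)*2)*(-6) = (2*sqrt(2))*(-6) = -12*sqrt(2)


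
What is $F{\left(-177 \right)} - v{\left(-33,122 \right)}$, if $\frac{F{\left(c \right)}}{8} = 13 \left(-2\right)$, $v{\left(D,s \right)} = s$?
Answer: $-330$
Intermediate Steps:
$F{\left(c \right)} = -208$ ($F{\left(c \right)} = 8 \cdot 13 \left(-2\right) = 8 \left(-26\right) = -208$)
$F{\left(-177 \right)} - v{\left(-33,122 \right)} = -208 - 122 = -330$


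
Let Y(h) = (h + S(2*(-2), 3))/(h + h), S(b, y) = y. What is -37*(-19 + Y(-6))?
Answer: 2775/4 ≈ 693.75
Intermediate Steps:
Y(h) = (3 + h)/(2*h) (Y(h) = (h + 3)/(h + h) = (3 + h)/((2*h)) = (3 + h)*(1/(2*h)) = (3 + h)/(2*h))
-37*(-19 + Y(-6)) = -37*(-19 + (1/2)*(3 - 6)/(-6)) = -37*(-19 + (1/2)*(-1/6)*(-3)) = -37*(-19 + 1/4) = -37*(-75/4) = 2775/4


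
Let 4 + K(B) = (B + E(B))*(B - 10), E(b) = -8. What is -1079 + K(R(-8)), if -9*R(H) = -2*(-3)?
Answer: -8915/9 ≈ -990.56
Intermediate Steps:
R(H) = -2/3 (R(H) = -(-2)*(-3)/9 = -1/9*6 = -2/3)
K(B) = -4 + (-10 + B)*(-8 + B) (K(B) = -4 + (B - 8)*(B - 10) = -4 + (-8 + B)*(-10 + B) = -4 + (-10 + B)*(-8 + B))
-1079 + K(R(-8)) = -1079 + (76 + (-2/3)**2 - 18*(-2/3)) = -1079 + (76 + 4/9 + 12) = -1079 + 796/9 = -8915/9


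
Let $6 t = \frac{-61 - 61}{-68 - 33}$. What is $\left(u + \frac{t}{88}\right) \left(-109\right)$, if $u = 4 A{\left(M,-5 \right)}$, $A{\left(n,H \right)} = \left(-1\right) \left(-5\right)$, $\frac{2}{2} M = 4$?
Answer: $- \frac{58134169}{26664} \approx -2180.3$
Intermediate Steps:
$M = 4$
$A{\left(n,H \right)} = 5$
$t = \frac{61}{303}$ ($t = \frac{\left(-61 - 61\right) \frac{1}{-68 - 33}}{6} = \frac{\left(-122\right) \frac{1}{-101}}{6} = \frac{\left(-122\right) \left(- \frac{1}{101}\right)}{6} = \frac{1}{6} \cdot \frac{122}{101} = \frac{61}{303} \approx 0.20132$)
$u = 20$ ($u = 4 \cdot 5 = 20$)
$\left(u + \frac{t}{88}\right) \left(-109\right) = \left(20 + \frac{61}{303 \cdot 88}\right) \left(-109\right) = \left(20 + \frac{61}{303} \cdot \frac{1}{88}\right) \left(-109\right) = \left(20 + \frac{61}{26664}\right) \left(-109\right) = \frac{533341}{26664} \left(-109\right) = - \frac{58134169}{26664}$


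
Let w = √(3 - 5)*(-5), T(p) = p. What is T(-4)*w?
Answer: 20*I*√2 ≈ 28.284*I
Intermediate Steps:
w = -5*I*√2 (w = √(-2)*(-5) = (I*√2)*(-5) = -5*I*√2 ≈ -7.0711*I)
T(-4)*w = -(-20)*I*√2 = 20*I*√2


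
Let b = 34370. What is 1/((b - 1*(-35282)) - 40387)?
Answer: 1/29265 ≈ 3.4171e-5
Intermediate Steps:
1/((b - 1*(-35282)) - 40387) = 1/((34370 - 1*(-35282)) - 40387) = 1/((34370 + 35282) - 40387) = 1/(69652 - 40387) = 1/29265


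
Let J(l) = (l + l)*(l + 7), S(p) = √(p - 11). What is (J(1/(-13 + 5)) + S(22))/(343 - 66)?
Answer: -55/8864 + √11/277 ≈ 0.0057685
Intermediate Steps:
S(p) = √(-11 + p)
J(l) = 2*l*(7 + l) (J(l) = (2*l)*(7 + l) = 2*l*(7 + l))
(J(1/(-13 + 5)) + S(22))/(343 - 66) = (2*(7 + 1/(-13 + 5))/(-13 + 5) + √(-11 + 22))/(343 - 66) = (2*(7 + 1/(-8))/(-8) + √11)/277 = (2*(-⅛)*(7 - ⅛) + √11)*(1/277) = (2*(-⅛)*(55/8) + √11)*(1/277) = (-55/32 + √11)*(1/277) = -55/8864 + √11/277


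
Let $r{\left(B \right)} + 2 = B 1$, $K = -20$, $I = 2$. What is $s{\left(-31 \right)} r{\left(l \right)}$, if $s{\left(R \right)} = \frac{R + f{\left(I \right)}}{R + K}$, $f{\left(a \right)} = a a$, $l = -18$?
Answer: $- \frac{180}{17} \approx -10.588$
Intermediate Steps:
$f{\left(a \right)} = a^{2}$
$s{\left(R \right)} = \frac{4 + R}{-20 + R}$ ($s{\left(R \right)} = \frac{R + 2^{2}}{R - 20} = \frac{R + 4}{-20 + R} = \frac{4 + R}{-20 + R}$)
$r{\left(B \right)} = -2 + B$ ($r{\left(B \right)} = -2 + B 1 = -2 + B$)
$s{\left(-31 \right)} r{\left(l \right)} = \frac{4 - 31}{-20 - 31} \left(-2 - 18\right) = \frac{1}{-51} \left(-27\right) \left(-20\right) = \left(- \frac{1}{51}\right) \left(-27\right) \left(-20\right) = \frac{9}{17} \left(-20\right) = - \frac{180}{17}$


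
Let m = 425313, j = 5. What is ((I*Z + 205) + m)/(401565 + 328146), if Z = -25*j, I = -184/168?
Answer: 8938753/15323931 ≈ 0.58332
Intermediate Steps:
I = -23/21 (I = -184*1/168 = -23/21 ≈ -1.0952)
Z = -125 (Z = -25*5 = -125)
((I*Z + 205) + m)/(401565 + 328146) = ((-23/21*(-125) + 205) + 425313)/(401565 + 328146) = ((2875/21 + 205) + 425313)/729711 = (7180/21 + 425313)*(1/729711) = (8938753/21)*(1/729711) = 8938753/15323931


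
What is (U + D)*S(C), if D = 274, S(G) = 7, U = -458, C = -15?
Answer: -1288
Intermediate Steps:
(U + D)*S(C) = (-458 + 274)*7 = -184*7 = -1288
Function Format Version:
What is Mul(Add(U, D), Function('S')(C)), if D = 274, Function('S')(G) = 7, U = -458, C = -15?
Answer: -1288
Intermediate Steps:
Mul(Add(U, D), Function('S')(C)) = Mul(Add(-458, 274), 7) = Mul(-184, 7) = -1288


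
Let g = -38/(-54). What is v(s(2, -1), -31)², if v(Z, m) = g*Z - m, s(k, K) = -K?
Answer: 732736/729 ≈ 1005.1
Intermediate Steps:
g = 19/27 (g = -38*(-1/54) = 19/27 ≈ 0.70370)
v(Z, m) = -m + 19*Z/27 (v(Z, m) = 19*Z/27 - m = -m + 19*Z/27)
v(s(2, -1), -31)² = (-1*(-31) + 19*(-1*(-1))/27)² = (31 + (19/27)*1)² = (31 + 19/27)² = (856/27)² = 732736/729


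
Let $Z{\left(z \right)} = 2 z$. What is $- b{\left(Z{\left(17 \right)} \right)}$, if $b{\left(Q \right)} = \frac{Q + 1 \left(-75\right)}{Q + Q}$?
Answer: $\frac{41}{68} \approx 0.60294$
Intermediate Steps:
$b{\left(Q \right)} = \frac{-75 + Q}{2 Q}$ ($b{\left(Q \right)} = \frac{Q - 75}{2 Q} = \left(-75 + Q\right) \frac{1}{2 Q} = \frac{-75 + Q}{2 Q}$)
$- b{\left(Z{\left(17 \right)} \right)} = - \frac{-75 + 2 \cdot 17}{2 \cdot 2 \cdot 17} = - \frac{-75 + 34}{2 \cdot 34} = - \frac{-41}{2 \cdot 34} = \left(-1\right) \left(- \frac{41}{68}\right) = \frac{41}{68}$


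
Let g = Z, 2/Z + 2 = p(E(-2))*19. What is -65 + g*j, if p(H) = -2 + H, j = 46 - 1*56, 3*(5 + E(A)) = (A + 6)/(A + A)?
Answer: -6875/106 ≈ -64.859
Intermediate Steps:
E(A) = -5 + (6 + A)/(6*A) (E(A) = -5 + ((A + 6)/(A + A))/3 = -5 + ((6 + A)/((2*A)))/3 = -5 + ((6 + A)*(1/(2*A)))/3 = -5 + ((6 + A)/(2*A))/3 = -5 + (6 + A)/(6*A))
j = -10 (j = 46 - 56 = -10)
Z = -3/212 (Z = 2/(-2 + (-2 + (-29/6 + 1/(-2)))*19) = 2/(-2 + (-2 + (-29/6 - ½))*19) = 2/(-2 + (-2 - 16/3)*19) = 2/(-2 - 22/3*19) = 2/(-2 - 418/3) = 2/(-424/3) = 2*(-3/424) = -3/212 ≈ -0.014151)
g = -3/212 ≈ -0.014151
-65 + g*j = -65 - 3/212*(-10) = -65 + 15/106 = -6875/106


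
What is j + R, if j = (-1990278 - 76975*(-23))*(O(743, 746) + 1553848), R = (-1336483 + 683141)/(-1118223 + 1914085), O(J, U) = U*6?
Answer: -136332038584143003/397931 ≈ -3.4260e+11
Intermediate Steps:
O(J, U) = 6*U
R = -326671/397931 (R = -653342/795862 = -653342*1/795862 = -326671/397931 ≈ -0.82092)
j = -342602206372 (j = (-1990278 - 76975*(-23))*(6*746 + 1553848) = (-1990278 + 1770425)*(4476 + 1553848) = -219853*1558324 = -342602206372)
j + R = -342602206372 - 326671/397931 = -136332038584143003/397931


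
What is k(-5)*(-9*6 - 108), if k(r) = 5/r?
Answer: 162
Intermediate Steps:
k(-5)*(-9*6 - 108) = (5/(-5))*(-9*6 - 108) = (5*(-⅕))*(-54 - 108) = -1*(-162) = 162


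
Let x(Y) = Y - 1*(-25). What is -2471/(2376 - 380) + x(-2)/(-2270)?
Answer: -2827539/2265460 ≈ -1.2481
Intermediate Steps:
x(Y) = 25 + Y (x(Y) = Y + 25 = 25 + Y)
-2471/(2376 - 380) + x(-2)/(-2270) = -2471/(2376 - 380) + (25 - 2)/(-2270) = -2471/1996 + 23*(-1/2270) = -2471*1/1996 - 23/2270 = -2471/1996 - 23/2270 = -2827539/2265460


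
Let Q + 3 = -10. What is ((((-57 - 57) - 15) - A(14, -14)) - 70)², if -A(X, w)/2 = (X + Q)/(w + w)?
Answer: 7767369/196 ≈ 39629.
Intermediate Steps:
Q = -13 (Q = -3 - 10 = -13)
A(X, w) = -(-13 + X)/w (A(X, w) = -2*(X - 13)/(w + w) = -2*(-13 + X)/(2*w) = -2*(-13 + X)*1/(2*w) = -(-13 + X)/w)
((((-57 - 57) - 15) - A(14, -14)) - 70)² = ((((-57 - 57) - 15) - (13 - 1*14)/(-14)) - 70)² = (((-114 - 15) - (-1)*(13 - 14)/14) - 70)² = ((-129 - (-1)*(-1)/14) - 70)² = ((-129 - 1*1/14) - 70)² = ((-129 - 1/14) - 70)² = (-1807/14 - 70)² = (-2787/14)² = 7767369/196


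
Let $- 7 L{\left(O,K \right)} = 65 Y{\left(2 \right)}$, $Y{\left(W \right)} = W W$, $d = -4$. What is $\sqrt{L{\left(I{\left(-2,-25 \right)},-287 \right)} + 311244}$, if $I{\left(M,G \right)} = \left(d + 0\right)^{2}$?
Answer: $\frac{4 \sqrt{953071}}{7} \approx 557.86$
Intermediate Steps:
$Y{\left(W \right)} = W^{2}$
$I{\left(M,G \right)} = 16$ ($I{\left(M,G \right)} = \left(-4 + 0\right)^{2} = \left(-4\right)^{2} = 16$)
$L{\left(O,K \right)} = - \frac{260}{7}$ ($L{\left(O,K \right)} = - \frac{65 \cdot 2^{2}}{7} = - \frac{65 \cdot 4}{7} = \left(- \frac{1}{7}\right) 260 = - \frac{260}{7}$)
$\sqrt{L{\left(I{\left(-2,-25 \right)},-287 \right)} + 311244} = \sqrt{- \frac{260}{7} + 311244} = \sqrt{\frac{2178448}{7}} = \frac{4 \sqrt{953071}}{7}$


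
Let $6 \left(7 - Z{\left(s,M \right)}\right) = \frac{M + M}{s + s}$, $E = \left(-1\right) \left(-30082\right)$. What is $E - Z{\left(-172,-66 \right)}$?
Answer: $\frac{5172911}{172} \approx 30075.0$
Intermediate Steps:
$E = 30082$
$Z{\left(s,M \right)} = 7 - \frac{M}{6 s}$ ($Z{\left(s,M \right)} = 7 - \frac{\left(M + M\right) \frac{1}{s + s}}{6} = 7 - \frac{2 M \frac{1}{2 s}}{6} = 7 - \frac{M \frac{1}{s}}{6} = 7 - \frac{M}{6 s}$)
$E - Z{\left(-172,-66 \right)} = 30082 - \left(7 - - \frac{11}{-172}\right) = 30082 - \left(7 - \left(-11\right) \left(- \frac{1}{172}\right)\right) = 30082 - \left(7 - \frac{11}{172}\right) = 30082 - \frac{1193}{172} = \frac{5172911}{172}$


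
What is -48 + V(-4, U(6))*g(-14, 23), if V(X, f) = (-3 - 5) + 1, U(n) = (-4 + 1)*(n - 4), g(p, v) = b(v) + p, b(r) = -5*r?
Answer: 855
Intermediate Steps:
g(p, v) = p - 5*v (g(p, v) = -5*v + p = p - 5*v)
U(n) = 12 - 3*n (U(n) = -3*(-4 + n) = 12 - 3*n)
V(X, f) = -7 (V(X, f) = -8 + 1 = -7)
-48 + V(-4, U(6))*g(-14, 23) = -48 - 7*(-14 - 5*23) = -48 - 7*(-14 - 115) = -48 - 7*(-129) = -48 + 903 = 855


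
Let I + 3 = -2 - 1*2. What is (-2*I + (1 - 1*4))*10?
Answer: 110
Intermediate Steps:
I = -7 (I = -3 + (-2 - 1*2) = -3 + (-2 - 2) = -3 - 4 = -7)
(-2*I + (1 - 1*4))*10 = (-2*(-7) + (1 - 1*4))*10 = (14 + (1 - 4))*10 = (14 - 3)*10 = 11*10 = 110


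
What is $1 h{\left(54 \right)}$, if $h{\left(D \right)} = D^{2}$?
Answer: $2916$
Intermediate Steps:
$1 h{\left(54 \right)} = 1 \cdot 54^{2} = 1 \cdot 2916 = 2916$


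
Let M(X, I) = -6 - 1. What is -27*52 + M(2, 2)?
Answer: -1411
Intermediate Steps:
M(X, I) = -7
-27*52 + M(2, 2) = -27*52 - 7 = -1404 - 7 = -1411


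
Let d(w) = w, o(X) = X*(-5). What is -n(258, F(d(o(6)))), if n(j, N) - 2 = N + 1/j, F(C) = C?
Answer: 7223/258 ≈ 27.996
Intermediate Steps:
o(X) = -5*X
n(j, N) = 2 + N + 1/j (n(j, N) = 2 + (N + 1/j) = 2 + N + 1/j)
-n(258, F(d(o(6)))) = -(2 - 5*6 + 1/258) = -(2 - 30 + 1/258) = -1*(-7223/258) = 7223/258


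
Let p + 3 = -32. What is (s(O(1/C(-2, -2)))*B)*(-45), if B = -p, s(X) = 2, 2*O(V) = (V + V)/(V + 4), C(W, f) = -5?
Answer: -3150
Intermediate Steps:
p = -35 (p = -3 - 32 = -35)
O(V) = V/(4 + V) (O(V) = ((V + V)/(V + 4))/2 = ((2*V)/(4 + V))/2 = (2*V/(4 + V))/2 = V/(4 + V))
B = 35 (B = -1*(-35) = 35)
(s(O(1/C(-2, -2)))*B)*(-45) = (2*35)*(-45) = 70*(-45) = -3150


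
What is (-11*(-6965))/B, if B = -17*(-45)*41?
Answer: 15323/6273 ≈ 2.4427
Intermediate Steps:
B = 31365 (B = 765*41 = 31365)
(-11*(-6965))/B = -11*(-6965)/31365 = 76615*(1/31365) = 15323/6273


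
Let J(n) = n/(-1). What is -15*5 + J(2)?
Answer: -77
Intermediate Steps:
J(n) = -n (J(n) = n*(-1) = -n)
-15*5 + J(2) = -15*5 - 1*2 = -75 - 2 = -77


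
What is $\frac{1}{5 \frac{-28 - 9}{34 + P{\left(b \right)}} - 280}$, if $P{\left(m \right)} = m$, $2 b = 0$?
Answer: $- \frac{34}{9705} \approx -0.0035033$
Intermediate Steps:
$b = 0$ ($b = \frac{1}{2} \cdot 0 = 0$)
$\frac{1}{5 \frac{-28 - 9}{34 + P{\left(b \right)}} - 280} = \frac{1}{5 \frac{-28 - 9}{34 + 0} - 280} = \frac{1}{5 \frac{-28 - 9}{34} - 280} = \frac{1}{5 \left(-28 - 9\right) \frac{1}{34} - 280} = \frac{1}{5 \left(\left(-37\right) \frac{1}{34}\right) - 280} = \frac{1}{5 \left(- \frac{37}{34}\right) - 280} = \frac{1}{- \frac{185}{34} - 280} = \frac{1}{- \frac{9705}{34}} = - \frac{34}{9705}$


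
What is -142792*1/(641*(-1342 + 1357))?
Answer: -142792/9615 ≈ -14.851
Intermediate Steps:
-142792*1/(641*(-1342 + 1357)) = -142792/(641*15) = -142792/9615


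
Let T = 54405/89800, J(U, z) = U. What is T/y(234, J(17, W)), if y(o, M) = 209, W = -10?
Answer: 10881/3753640 ≈ 0.0028988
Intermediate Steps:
T = 10881/17960 (T = 54405*(1/89800) = 10881/17960 ≈ 0.60585)
T/y(234, J(17, W)) = (10881/17960)/209 = (10881/17960)*(1/209) = 10881/3753640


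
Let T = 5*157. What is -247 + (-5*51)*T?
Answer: -200422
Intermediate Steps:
T = 785
-247 + (-5*51)*T = -247 - 5*51*785 = -247 - 255*785 = -247 - 200175 = -200422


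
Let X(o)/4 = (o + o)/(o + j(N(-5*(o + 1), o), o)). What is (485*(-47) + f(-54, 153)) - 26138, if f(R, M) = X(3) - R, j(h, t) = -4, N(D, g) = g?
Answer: -48903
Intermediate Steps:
X(o) = 8*o/(-4 + o) (X(o) = 4*((o + o)/(o - 4)) = 4*((2*o)/(-4 + o)) = 4*(2*o/(-4 + o)) = 8*o/(-4 + o))
f(R, M) = -24 - R (f(R, M) = 8*3/(-4 + 3) - R = 8*3/(-1) - R = 8*3*(-1) - R = -24 - R)
(485*(-47) + f(-54, 153)) - 26138 = (485*(-47) + (-24 - 1*(-54))) - 26138 = (-22795 + (-24 + 54)) - 26138 = (-22795 + 30) - 26138 = -22765 - 26138 = -48903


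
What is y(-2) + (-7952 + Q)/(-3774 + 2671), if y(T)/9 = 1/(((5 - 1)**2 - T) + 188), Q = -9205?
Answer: 3544269/227218 ≈ 15.599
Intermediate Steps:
y(T) = 9/(204 - T) (y(T) = 9/(((5 - 1)**2 - T) + 188) = 9/((4**2 - T) + 188) = 9/((16 - T) + 188) = 9/(204 - T))
y(-2) + (-7952 + Q)/(-3774 + 2671) = -9/(-204 - 2) + (-7952 - 9205)/(-3774 + 2671) = -9/(-206) - 17157/(-1103) = -9*(-1/206) - 17157*(-1/1103) = 9/206 + 17157/1103 = 3544269/227218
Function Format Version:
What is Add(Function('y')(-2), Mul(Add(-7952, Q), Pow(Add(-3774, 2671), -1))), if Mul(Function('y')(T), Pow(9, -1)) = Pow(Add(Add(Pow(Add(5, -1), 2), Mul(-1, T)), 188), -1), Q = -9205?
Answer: Rational(3544269, 227218) ≈ 15.599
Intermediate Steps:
Function('y')(T) = Mul(9, Pow(Add(204, Mul(-1, T)), -1)) (Function('y')(T) = Mul(9, Pow(Add(Add(Pow(Add(5, -1), 2), Mul(-1, T)), 188), -1)) = Mul(9, Pow(Add(Add(Pow(4, 2), Mul(-1, T)), 188), -1)) = Mul(9, Pow(Add(Add(16, Mul(-1, T)), 188), -1)) = Mul(9, Pow(Add(204, Mul(-1, T)), -1)))
Add(Function('y')(-2), Mul(Add(-7952, Q), Pow(Add(-3774, 2671), -1))) = Add(Mul(-9, Pow(Add(-204, -2), -1)), Mul(Add(-7952, -9205), Pow(Add(-3774, 2671), -1))) = Add(Mul(-9, Pow(-206, -1)), Mul(-17157, Pow(-1103, -1))) = Add(Mul(-9, Rational(-1, 206)), Mul(-17157, Rational(-1, 1103))) = Add(Rational(9, 206), Rational(17157, 1103)) = Rational(3544269, 227218)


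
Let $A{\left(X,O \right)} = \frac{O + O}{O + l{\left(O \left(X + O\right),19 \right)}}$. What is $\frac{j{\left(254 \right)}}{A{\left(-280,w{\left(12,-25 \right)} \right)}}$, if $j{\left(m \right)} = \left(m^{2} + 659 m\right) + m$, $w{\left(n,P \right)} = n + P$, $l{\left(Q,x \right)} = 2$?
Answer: $\frac{1276858}{13} \approx 98220.0$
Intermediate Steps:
$w{\left(n,P \right)} = P + n$
$j{\left(m \right)} = m^{2} + 660 m$
$A{\left(X,O \right)} = \frac{2 O}{2 + O}$ ($A{\left(X,O \right)} = \frac{O + O}{O + 2} = \frac{2 O}{2 + O}$)
$\frac{j{\left(254 \right)}}{A{\left(-280,w{\left(12,-25 \right)} \right)}} = \frac{254 \left(660 + 254\right)}{2 \left(-25 + 12\right) \frac{1}{2 + \left(-25 + 12\right)}} = \frac{254 \cdot 914}{2 \left(-13\right) \frac{1}{2 - 13}} = \frac{232156}{2 \left(-13\right) \frac{1}{-11}} = \frac{232156}{2 \left(-13\right) \left(- \frac{1}{11}\right)} = \frac{232156}{\frac{26}{11}} = 232156 \cdot \frac{11}{26} = \frac{1276858}{13}$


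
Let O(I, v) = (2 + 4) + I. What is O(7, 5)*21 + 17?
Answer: 290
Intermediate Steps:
O(I, v) = 6 + I
O(7, 5)*21 + 17 = (6 + 7)*21 + 17 = 13*21 + 17 = 273 + 17 = 290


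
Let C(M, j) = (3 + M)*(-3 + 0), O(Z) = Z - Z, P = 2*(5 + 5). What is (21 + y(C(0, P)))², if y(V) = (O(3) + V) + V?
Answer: 9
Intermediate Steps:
P = 20 (P = 2*10 = 20)
O(Z) = 0
C(M, j) = -9 - 3*M (C(M, j) = (3 + M)*(-3) = -9 - 3*M)
y(V) = 2*V (y(V) = (0 + V) + V = V + V = 2*V)
(21 + y(C(0, P)))² = (21 + 2*(-9 - 3*0))² = (21 + 2*(-9 + 0))² = (21 + 2*(-9))² = (21 - 18)² = 3² = 9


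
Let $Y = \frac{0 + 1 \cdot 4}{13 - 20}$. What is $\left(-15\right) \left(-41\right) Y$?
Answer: $- \frac{2460}{7} \approx -351.43$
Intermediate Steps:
$Y = - \frac{4}{7}$ ($Y = \frac{0 + 4}{-7} = 4 \left(- \frac{1}{7}\right) = - \frac{4}{7} \approx -0.57143$)
$\left(-15\right) \left(-41\right) Y = \left(-15\right) \left(-41\right) \left(- \frac{4}{7}\right) = 615 \left(- \frac{4}{7}\right) = - \frac{2460}{7}$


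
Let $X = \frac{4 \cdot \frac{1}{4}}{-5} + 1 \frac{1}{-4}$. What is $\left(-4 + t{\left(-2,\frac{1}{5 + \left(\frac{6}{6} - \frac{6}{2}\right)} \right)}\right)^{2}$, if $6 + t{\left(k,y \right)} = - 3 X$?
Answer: $\frac{29929}{400} \approx 74.823$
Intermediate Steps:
$X = - \frac{9}{20}$ ($X = 4 \cdot \frac{1}{4} \left(- \frac{1}{5}\right) + 1 \left(- \frac{1}{4}\right) = 1 \left(- \frac{1}{5}\right) - \frac{1}{4} = - \frac{1}{5} - \frac{1}{4} = - \frac{9}{20} \approx -0.45$)
$t{\left(k,y \right)} = - \frac{93}{20}$ ($t{\left(k,y \right)} = -6 - - \frac{27}{20} = -6 + \frac{27}{20} = - \frac{93}{20}$)
$\left(-4 + t{\left(-2,\frac{1}{5 + \left(\frac{6}{6} - \frac{6}{2}\right)} \right)}\right)^{2} = \left(-4 - \frac{93}{20}\right)^{2} = \left(- \frac{173}{20}\right)^{2} = \frac{29929}{400}$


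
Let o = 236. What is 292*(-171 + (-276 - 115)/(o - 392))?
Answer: -1918805/39 ≈ -49200.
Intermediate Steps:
292*(-171 + (-276 - 115)/(o - 392)) = 292*(-171 + (-276 - 115)/(236 - 392)) = 292*(-171 - 391/(-156)) = 292*(-171 - 391*(-1/156)) = 292*(-171 + 391/156) = 292*(-26285/156) = -1918805/39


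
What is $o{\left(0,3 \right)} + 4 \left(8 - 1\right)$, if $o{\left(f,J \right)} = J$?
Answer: $31$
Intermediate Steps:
$o{\left(0,3 \right)} + 4 \left(8 - 1\right) = 3 + 4 \left(8 - 1\right) = 3 + 4 \cdot 7 = 3 + 28 = 31$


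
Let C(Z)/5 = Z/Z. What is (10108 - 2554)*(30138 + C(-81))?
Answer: 227700222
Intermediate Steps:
C(Z) = 5 (C(Z) = 5*(Z/Z) = 5*1 = 5)
(10108 - 2554)*(30138 + C(-81)) = (10108 - 2554)*(30138 + 5) = 7554*30143 = 227700222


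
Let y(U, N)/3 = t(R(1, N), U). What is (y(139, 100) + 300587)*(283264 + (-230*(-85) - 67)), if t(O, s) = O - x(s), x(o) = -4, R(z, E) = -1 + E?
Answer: 91095361312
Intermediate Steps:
t(O, s) = 4 + O (t(O, s) = O - 1*(-4) = O + 4 = 4 + O)
y(U, N) = 9 + 3*N (y(U, N) = 3*(4 + (-1 + N)) = 3*(3 + N) = 9 + 3*N)
(y(139, 100) + 300587)*(283264 + (-230*(-85) - 67)) = ((9 + 3*100) + 300587)*(283264 + (-230*(-85) - 67)) = ((9 + 300) + 300587)*(283264 + (19550 - 67)) = (309 + 300587)*(283264 + 19483) = 300896*302747 = 91095361312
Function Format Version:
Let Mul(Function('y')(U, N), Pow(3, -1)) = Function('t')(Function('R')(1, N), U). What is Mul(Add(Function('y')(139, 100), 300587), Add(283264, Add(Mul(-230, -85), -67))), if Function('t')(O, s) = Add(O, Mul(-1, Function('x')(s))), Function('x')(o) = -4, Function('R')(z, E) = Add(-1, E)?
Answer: 91095361312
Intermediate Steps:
Function('t')(O, s) = Add(4, O) (Function('t')(O, s) = Add(O, Mul(-1, -4)) = Add(O, 4) = Add(4, O))
Function('y')(U, N) = Add(9, Mul(3, N)) (Function('y')(U, N) = Mul(3, Add(4, Add(-1, N))) = Mul(3, Add(3, N)) = Add(9, Mul(3, N)))
Mul(Add(Function('y')(139, 100), 300587), Add(283264, Add(Mul(-230, -85), -67))) = Mul(Add(Add(9, Mul(3, 100)), 300587), Add(283264, Add(Mul(-230, -85), -67))) = Mul(Add(Add(9, 300), 300587), Add(283264, Add(19550, -67))) = Mul(Add(309, 300587), Add(283264, 19483)) = Mul(300896, 302747) = 91095361312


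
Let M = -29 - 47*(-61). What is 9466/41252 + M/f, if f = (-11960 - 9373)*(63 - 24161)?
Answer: 405535273885/1767244734814 ≈ 0.22947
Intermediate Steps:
f = 514082634 (f = -21333*(-24098) = 514082634)
M = 2838 (M = -29 + 2867 = 2838)
9466/41252 + M/f = 9466/41252 + 2838/514082634 = 9466*(1/41252) + 2838*(1/514082634) = 4733/20626 + 473/85680439 = 405535273885/1767244734814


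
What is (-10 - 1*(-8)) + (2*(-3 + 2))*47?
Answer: -96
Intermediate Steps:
(-10 - 1*(-8)) + (2*(-3 + 2))*47 = (-10 + 8) + (2*(-1))*47 = -2 - 2*47 = -2 - 94 = -96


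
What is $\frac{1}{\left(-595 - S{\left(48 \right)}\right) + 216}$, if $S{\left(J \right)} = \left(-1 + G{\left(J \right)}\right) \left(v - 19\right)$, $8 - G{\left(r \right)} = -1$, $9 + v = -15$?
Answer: $- \frac{1}{35} \approx -0.028571$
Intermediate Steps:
$v = -24$ ($v = -9 - 15 = -24$)
$G{\left(r \right)} = 9$ ($G{\left(r \right)} = 8 - -1 = 8 + 1 = 9$)
$S{\left(J \right)} = -344$ ($S{\left(J \right)} = \left(-1 + 9\right) \left(-24 - 19\right) = 8 \left(-43\right) = -344$)
$\frac{1}{\left(-595 - S{\left(48 \right)}\right) + 216} = \frac{1}{\left(-595 - -344\right) + 216} = \frac{1}{\left(-595 + 344\right) + 216} = \frac{1}{-251 + 216} = \frac{1}{-35} = - \frac{1}{35}$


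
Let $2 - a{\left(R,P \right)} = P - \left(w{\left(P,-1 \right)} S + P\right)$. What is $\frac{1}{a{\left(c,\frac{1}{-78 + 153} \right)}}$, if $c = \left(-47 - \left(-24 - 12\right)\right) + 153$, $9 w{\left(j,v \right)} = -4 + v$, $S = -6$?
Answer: $\frac{3}{16} \approx 0.1875$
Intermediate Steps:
$w{\left(j,v \right)} = - \frac{4}{9} + \frac{v}{9}$ ($w{\left(j,v \right)} = \frac{-4 + v}{9} = - \frac{4}{9} + \frac{v}{9}$)
$c = 142$ ($c = \left(-47 - \left(-24 - 12\right)\right) + 153 = \left(-47 - -36\right) + 153 = \left(-47 + 36\right) + 153 = -11 + 153 = 142$)
$a{\left(R,P \right)} = \frac{16}{3}$ ($a{\left(R,P \right)} = 2 - \left(P - \left(\left(- \frac{4}{9} + \frac{1}{9} \left(-1\right)\right) \left(-6\right) + P\right)\right) = 2 - \left(P - \left(\left(- \frac{4}{9} - \frac{1}{9}\right) \left(-6\right) + P\right)\right) = 2 - \left(P - \left(\left(- \frac{5}{9}\right) \left(-6\right) + P\right)\right) = 2 - \left(P - \left(\frac{10}{3} + P\right)\right) = 2 - - \frac{10}{3} = 2 + \frac{10}{3} = \frac{16}{3}$)
$\frac{1}{a{\left(c,\frac{1}{-78 + 153} \right)}} = \frac{1}{\frac{16}{3}} = \frac{3}{16}$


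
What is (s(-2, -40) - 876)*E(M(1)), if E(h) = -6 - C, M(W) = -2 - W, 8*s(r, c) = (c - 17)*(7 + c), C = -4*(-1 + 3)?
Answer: -5127/4 ≈ -1281.8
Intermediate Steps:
C = -8 (C = -4*2 = -8)
s(r, c) = (-17 + c)*(7 + c)/8 (s(r, c) = ((c - 17)*(7 + c))/8 = ((-17 + c)*(7 + c))/8 = (-17 + c)*(7 + c)/8)
E(h) = 2 (E(h) = -6 - 1*(-8) = -6 + 8 = 2)
(s(-2, -40) - 876)*E(M(1)) = ((-119/8 - 5/4*(-40) + (⅛)*(-40)²) - 876)*2 = ((-119/8 + 50 + (⅛)*1600) - 876)*2 = ((-119/8 + 50 + 200) - 876)*2 = (1881/8 - 876)*2 = -5127/8*2 = -5127/4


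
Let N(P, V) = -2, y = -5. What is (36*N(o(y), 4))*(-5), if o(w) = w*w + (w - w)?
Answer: 360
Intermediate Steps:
o(w) = w**2 (o(w) = w**2 + 0 = w**2)
(36*N(o(y), 4))*(-5) = (36*(-2))*(-5) = -72*(-5) = 360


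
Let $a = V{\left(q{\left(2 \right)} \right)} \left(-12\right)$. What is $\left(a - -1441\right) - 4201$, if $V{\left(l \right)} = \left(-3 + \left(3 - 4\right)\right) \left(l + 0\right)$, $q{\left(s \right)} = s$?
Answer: $-2664$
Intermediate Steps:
$V{\left(l \right)} = - 4 l$ ($V{\left(l \right)} = \left(-3 - 1\right) l = - 4 l$)
$a = 96$ ($a = \left(-4\right) 2 \left(-12\right) = \left(-8\right) \left(-12\right) = 96$)
$\left(a - -1441\right) - 4201 = \left(96 - -1441\right) - 4201 = \left(96 + 1441\right) - 4201 = 1537 - 4201 = -2664$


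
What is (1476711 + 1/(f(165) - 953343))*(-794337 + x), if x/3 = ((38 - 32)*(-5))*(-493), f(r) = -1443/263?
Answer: -92560105137496951601/83576884 ≈ -1.1075e+12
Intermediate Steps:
f(r) = -1443/263 (f(r) = -1443*1/263 = -1443/263)
x = 44370 (x = 3*(((38 - 32)*(-5))*(-493)) = 3*((6*(-5))*(-493)) = 3*(-30*(-493)) = 3*14790 = 44370)
(1476711 + 1/(f(165) - 953343))*(-794337 + x) = (1476711 + 1/(-1443/263 - 953343))*(-794337 + 44370) = (1476711 + 1/(-250730652/263))*(-749967) = (1476711 - 263/250730652)*(-749967) = (370256711845309/250730652)*(-749967) = -92560105137496951601/83576884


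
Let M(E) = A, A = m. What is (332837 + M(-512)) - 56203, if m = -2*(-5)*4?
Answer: 276674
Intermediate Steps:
m = 40 (m = 10*4 = 40)
A = 40
M(E) = 40
(332837 + M(-512)) - 56203 = (332837 + 40) - 56203 = 332877 - 56203 = 276674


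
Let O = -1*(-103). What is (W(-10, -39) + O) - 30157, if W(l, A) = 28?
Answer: -30026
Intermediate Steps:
O = 103
(W(-10, -39) + O) - 30157 = (28 + 103) - 30157 = 131 - 30157 = -30026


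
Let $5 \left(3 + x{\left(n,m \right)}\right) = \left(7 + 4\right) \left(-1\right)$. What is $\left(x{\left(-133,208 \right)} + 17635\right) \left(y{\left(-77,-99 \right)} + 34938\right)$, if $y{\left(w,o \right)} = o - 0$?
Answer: $\frac{3071023011}{5} \approx 6.142 \cdot 10^{8}$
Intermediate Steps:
$y{\left(w,o \right)} = o$ ($y{\left(w,o \right)} = o + 0 = o$)
$x{\left(n,m \right)} = - \frac{26}{5}$ ($x{\left(n,m \right)} = -3 + \frac{\left(7 + 4\right) \left(-1\right)}{5} = -3 + \frac{11 \left(-1\right)}{5} = -3 + \frac{1}{5} \left(-11\right) = -3 - \frac{11}{5} = - \frac{26}{5}$)
$\left(x{\left(-133,208 \right)} + 17635\right) \left(y{\left(-77,-99 \right)} + 34938\right) = \left(- \frac{26}{5} + 17635\right) \left(-99 + 34938\right) = \frac{88149}{5} \cdot 34839 = \frac{3071023011}{5}$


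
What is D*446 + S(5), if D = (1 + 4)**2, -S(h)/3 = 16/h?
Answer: 55702/5 ≈ 11140.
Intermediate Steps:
S(h) = -48/h
D = 25 (D = 5**2 = 25)
D*446 + S(5) = 25*446 - 48/5 = 11150 - 48*1/5 = 11150 - 48/5 = 55702/5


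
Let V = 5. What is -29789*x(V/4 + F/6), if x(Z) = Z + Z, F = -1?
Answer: -387257/6 ≈ -64543.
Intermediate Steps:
x(Z) = 2*Z
-29789*x(V/4 + F/6) = -59578*(5/4 - 1/6) = -59578*(5*(¼) - 1*⅙) = -59578*(5/4 - ⅙) = -59578*13/12 = -29789*13/6 = -387257/6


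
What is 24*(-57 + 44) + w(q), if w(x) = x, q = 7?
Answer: -305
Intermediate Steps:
24*(-57 + 44) + w(q) = 24*(-57 + 44) + 7 = 24*(-13) + 7 = -312 + 7 = -305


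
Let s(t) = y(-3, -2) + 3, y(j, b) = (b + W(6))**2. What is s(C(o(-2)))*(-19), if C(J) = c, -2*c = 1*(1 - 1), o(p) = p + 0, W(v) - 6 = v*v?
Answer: -30457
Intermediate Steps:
W(v) = 6 + v**2 (W(v) = 6 + v*v = 6 + v**2)
o(p) = p
y(j, b) = (42 + b)**2 (y(j, b) = (b + (6 + 6**2))**2 = (b + (6 + 36))**2 = (b + 42)**2 = (42 + b)**2)
c = 0 (c = -(1 - 1)/2 = -0/2 = -1/2*0 = 0)
C(J) = 0
s(t) = 1603 (s(t) = (42 - 2)**2 + 3 = 40**2 + 3 = 1600 + 3 = 1603)
s(C(o(-2)))*(-19) = 1603*(-19) = -30457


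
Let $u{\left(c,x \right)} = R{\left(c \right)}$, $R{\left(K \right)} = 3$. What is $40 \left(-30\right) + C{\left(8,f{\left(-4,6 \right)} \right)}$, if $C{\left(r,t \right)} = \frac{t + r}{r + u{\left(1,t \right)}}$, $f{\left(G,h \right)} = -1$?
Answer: $- \frac{13193}{11} \approx -1199.4$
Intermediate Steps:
$u{\left(c,x \right)} = 3$
$C{\left(r,t \right)} = \frac{r + t}{3 + r}$ ($C{\left(r,t \right)} = \frac{t + r}{r + 3} = \frac{r + t}{3 + r}$)
$40 \left(-30\right) + C{\left(8,f{\left(-4,6 \right)} \right)} = 40 \left(-30\right) + \frac{8 - 1}{3 + 8} = -1200 + \frac{1}{11} \cdot 7 = -1200 + \frac{7}{11} = - \frac{13193}{11}$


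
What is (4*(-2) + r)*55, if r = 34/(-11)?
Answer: -610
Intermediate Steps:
r = -34/11 (r = 34*(-1/11) = -34/11 ≈ -3.0909)
(4*(-2) + r)*55 = (4*(-2) - 34/11)*55 = (-8 - 34/11)*55 = -122/11*55 = -610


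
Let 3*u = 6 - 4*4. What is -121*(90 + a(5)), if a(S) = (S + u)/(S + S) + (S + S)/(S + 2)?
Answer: -465487/42 ≈ -11083.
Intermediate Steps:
u = -10/3 (u = (6 - 4*4)/3 = (6 - 16)/3 = (⅓)*(-10) = -10/3 ≈ -3.3333)
a(S) = (-10/3 + S)/(2*S) + 2*S/(2 + S) (a(S) = (S - 10/3)/(S + S) + (S + S)/(S + 2) = (-10/3 + S)/((2*S)) + (2*S)/(2 + S) = (-10/3 + S)*(1/(2*S)) + 2*S/(2 + S) = (-10/3 + S)/(2*S) + 2*S/(2 + S))
-121*(90 + a(5)) = -121*(90 + (⅙)*(-20 - 4*5 + 15*5²)/(5*(2 + 5))) = -121*(90 + (⅙)*(⅕)*(-20 - 20 + 15*25)/7) = -121*(90 + (⅙)*(⅕)*(⅐)*(-20 - 20 + 375)) = -121*(90 + (⅙)*(⅕)*(⅐)*335) = -121*(90 + 67/42) = -121*3847/42 = -465487/42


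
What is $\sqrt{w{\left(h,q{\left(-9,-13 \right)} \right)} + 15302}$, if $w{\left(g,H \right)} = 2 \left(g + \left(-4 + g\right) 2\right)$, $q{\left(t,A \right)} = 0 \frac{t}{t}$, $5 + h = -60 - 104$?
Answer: $8 \sqrt{223} \approx 119.47$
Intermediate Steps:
$h = -169$ ($h = -5 - 164 = -169$)
$q{\left(t,A \right)} = 0$ ($q{\left(t,A \right)} = 0 \cdot 1 = 0$)
$w{\left(g,H \right)} = -16 + 6 g$ ($w{\left(g,H \right)} = 2 \left(g + \left(-8 + 2 g\right)\right) = 2 \left(-8 + 3 g\right) = -16 + 6 g$)
$\sqrt{w{\left(h,q{\left(-9,-13 \right)} \right)} + 15302} = \sqrt{\left(-16 + 6 \left(-169\right)\right) + 15302} = \sqrt{\left(-16 - 1014\right) + 15302} = \sqrt{-1030 + 15302} = \sqrt{14272} = 8 \sqrt{223}$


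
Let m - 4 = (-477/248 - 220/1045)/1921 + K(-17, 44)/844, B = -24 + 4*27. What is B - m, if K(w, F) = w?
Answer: 152834165311/1909919672 ≈ 80.021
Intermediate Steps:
B = 84 (B = -24 + 108 = 84)
m = 7599087137/1909919672 (m = 4 + ((-477/248 - 220/1045)/1921 - 17/844) = 4 + ((-477*1/248 - 220*1/1045)*(1/1921) - 17*1/844) = 4 + ((-477/248 - 4/19)*(1/1921) - 17/844) = 4 + (-10055/4712*1/1921 - 17/844) = 4 + (-10055/9051752 - 17/844) = 4 - 40591551/1909919672 = 7599087137/1909919672 ≈ 3.9787)
B - m = 84 - 1*7599087137/1909919672 = 84 - 7599087137/1909919672 = 152834165311/1909919672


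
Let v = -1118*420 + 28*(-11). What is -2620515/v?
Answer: 2620515/469868 ≈ 5.5771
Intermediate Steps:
v = -469868 (v = -469560 - 308 = -469868)
-2620515/v = -2620515/(-469868) = -2620515*(-1/469868) = 2620515/469868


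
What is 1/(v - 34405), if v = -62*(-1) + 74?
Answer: -1/34269 ≈ -2.9181e-5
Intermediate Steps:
v = 136 (v = 62 + 74 = 136)
1/(v - 34405) = 1/(136 - 34405) = 1/(-34269) = -1/34269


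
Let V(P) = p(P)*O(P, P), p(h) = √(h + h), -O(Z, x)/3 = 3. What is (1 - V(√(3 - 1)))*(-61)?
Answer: -61 - 549*2^(¾) ≈ -984.30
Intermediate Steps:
O(Z, x) = -9 (O(Z, x) = -3*3 = -9)
p(h) = √2*√h (p(h) = √(2*h) = √2*√h)
V(P) = -9*√2*√P (V(P) = (√2*√P)*(-9) = -9*√2*√P)
(1 - V(√(3 - 1)))*(-61) = (1 - (-9)*√2*√(√(3 - 1)))*(-61) = (1 - (-9)*√2*√(√2))*(-61) = (1 - (-9)*√2*2^(¼))*(-61) = (1 - (-9)*2^(¾))*(-61) = (1 + 9*2^(¾))*(-61) = -61 - 549*2^(¾)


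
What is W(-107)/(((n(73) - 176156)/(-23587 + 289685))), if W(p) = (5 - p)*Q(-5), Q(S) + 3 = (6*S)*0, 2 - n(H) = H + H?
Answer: 22352232/44075 ≈ 507.14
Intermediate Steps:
n(H) = 2 - 2*H (n(H) = 2 - (H + H) = 2 - 2*H)
Q(S) = -3 (Q(S) = -3 + (6*S)*0 = -3 + 0 = -3)
W(p) = -15 + 3*p (W(p) = (5 - p)*(-3) = -15 + 3*p)
W(-107)/(((n(73) - 176156)/(-23587 + 289685))) = (-15 + 3*(-107))/((((2 - 2*73) - 176156)/(-23587 + 289685))) = (-15 - 321)/((((2 - 146) - 176156)/266098)) = -336*266098/(-144 - 176156) = -336/((-176300*1/266098)) = -336/(-88150/133049) = -336*(-133049/88150) = 22352232/44075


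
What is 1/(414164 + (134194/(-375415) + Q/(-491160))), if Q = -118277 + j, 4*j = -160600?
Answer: 12292588760/5091147302206451 ≈ 2.4145e-6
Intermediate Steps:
j = -40150 (j = (1/4)*(-160600) = -40150)
Q = -158427 (Q = -118277 - 40150 = -158427)
1/(414164 + (134194/(-375415) + Q/(-491160))) = 1/(414164 + (134194/(-375415) - 158427/(-491160))) = 1/(414164 + (134194*(-1/375415) - 158427*(-1/491160))) = 1/(414164 + (-134194/375415 + 52809/163720)) = 1/(414164 - 428990189/12292588760) = 1/(5091147302206451/12292588760) = 12292588760/5091147302206451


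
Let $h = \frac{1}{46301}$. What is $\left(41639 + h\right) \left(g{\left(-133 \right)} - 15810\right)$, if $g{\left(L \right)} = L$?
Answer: $- \frac{30736945581620}{46301} \approx -6.6385 \cdot 10^{8}$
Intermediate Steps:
$h = \frac{1}{46301} \approx 2.1598 \cdot 10^{-5}$
$\left(41639 + h\right) \left(g{\left(-133 \right)} - 15810\right) = \left(41639 + \frac{1}{46301}\right) \left(-133 - 15810\right) = \frac{1927927340 \left(-133 - 15810\right)}{46301} = \frac{1927927340}{46301} \left(-15943\right) = - \frac{30736945581620}{46301}$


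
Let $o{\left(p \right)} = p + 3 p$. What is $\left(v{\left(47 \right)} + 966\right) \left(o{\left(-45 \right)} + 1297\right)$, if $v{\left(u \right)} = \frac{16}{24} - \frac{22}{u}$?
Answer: $\frac{152173378}{141} \approx 1.0792 \cdot 10^{6}$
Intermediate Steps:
$v{\left(u \right)} = \frac{2}{3} - \frac{22}{u}$ ($v{\left(u \right)} = 16 \cdot \frac{1}{24} - \frac{22}{u} = \frac{2}{3} - \frac{22}{u}$)
$o{\left(p \right)} = 4 p$
$\left(v{\left(47 \right)} + 966\right) \left(o{\left(-45 \right)} + 1297\right) = \left(\left(\frac{2}{3} - \frac{22}{47}\right) + 966\right) \left(4 \left(-45\right) + 1297\right) = \left(\left(\frac{2}{3} - \frac{22}{47}\right) + 966\right) \left(-180 + 1297\right) = \left(\left(\frac{2}{3} - \frac{22}{47}\right) + 966\right) 1117 = \left(\frac{28}{141} + 966\right) 1117 = \frac{136234}{141} \cdot 1117 = \frac{152173378}{141}$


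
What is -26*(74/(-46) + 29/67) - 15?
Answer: 23997/1541 ≈ 15.572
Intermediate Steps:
-26*(74/(-46) + 29/67) - 15 = -26*(74*(-1/46) + 29*(1/67)) - 15 = -26*(-37/23 + 29/67) - 15 = -26*(-1812/1541) - 15 = 47112/1541 - 15 = 23997/1541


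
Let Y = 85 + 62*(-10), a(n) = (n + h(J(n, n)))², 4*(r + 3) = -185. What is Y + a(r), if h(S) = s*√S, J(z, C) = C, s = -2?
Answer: 27097/16 + 197*I*√197/2 ≈ 1693.6 + 1382.5*I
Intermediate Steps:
r = -197/4 (r = -3 + (¼)*(-185) = -3 - 185/4 = -197/4 ≈ -49.250)
h(S) = -2*√S
a(n) = (n - 2*√n)²
Y = -535 (Y = 85 - 620 = -535)
Y + a(r) = -535 + (-1*(-197/4) + 2*√(-197/4))² = -535 + (197/4 + 2*(I*√197/2))² = -535 + (197/4 + I*√197)²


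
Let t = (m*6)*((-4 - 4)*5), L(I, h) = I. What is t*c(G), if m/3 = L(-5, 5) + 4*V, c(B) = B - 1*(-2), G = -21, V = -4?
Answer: -287280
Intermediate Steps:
c(B) = 2 + B (c(B) = B + 2 = 2 + B)
m = -63 (m = 3*(-5 + 4*(-4)) = 3*(-5 - 16) = 3*(-21) = -63)
t = 15120 (t = (-63*6)*((-4 - 4)*5) = -(-3024)*5 = -378*(-40) = 15120)
t*c(G) = 15120*(2 - 21) = 15120*(-19) = -287280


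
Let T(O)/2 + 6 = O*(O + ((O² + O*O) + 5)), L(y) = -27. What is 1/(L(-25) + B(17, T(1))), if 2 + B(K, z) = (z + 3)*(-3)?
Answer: -1/50 ≈ -0.020000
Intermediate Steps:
T(O) = -12 + 2*O*(5 + O + 2*O²) (T(O) = -12 + 2*(O*(O + ((O² + O*O) + 5))) = -12 + 2*(O*(O + ((O² + O²) + 5))) = -12 + 2*(O*(O + (2*O² + 5))) = -12 + 2*(O*(O + (5 + 2*O²))) = -12 + 2*(O*(5 + O + 2*O²)) = -12 + 2*O*(5 + O + 2*O²))
B(K, z) = -11 - 3*z (B(K, z) = -2 + (z + 3)*(-3) = -2 + (3 + z)*(-3) = -2 + (-9 - 3*z) = -11 - 3*z)
1/(L(-25) + B(17, T(1))) = 1/(-27 + (-11 - 3*(-12 + 2*1² + 4*1³ + 10*1))) = 1/(-27 + (-11 - 3*(-12 + 2*1 + 4*1 + 10))) = 1/(-27 + (-11 - 3*(-12 + 2 + 4 + 10))) = 1/(-27 + (-11 - 3*4)) = 1/(-27 + (-11 - 12)) = 1/(-27 - 23) = 1/(-50) = -1/50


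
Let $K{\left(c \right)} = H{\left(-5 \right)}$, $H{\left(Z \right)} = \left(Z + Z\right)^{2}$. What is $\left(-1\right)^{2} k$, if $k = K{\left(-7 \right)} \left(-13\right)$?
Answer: $-1300$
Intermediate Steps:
$H{\left(Z \right)} = 4 Z^{2}$ ($H{\left(Z \right)} = \left(2 Z\right)^{2} = 4 Z^{2}$)
$K{\left(c \right)} = 100$ ($K{\left(c \right)} = 4 \left(-5\right)^{2} = 4 \cdot 25 = 100$)
$k = -1300$ ($k = 100 \left(-13\right) = -1300$)
$\left(-1\right)^{2} k = \left(-1\right)^{2} \left(-1300\right) = 1 \left(-1300\right) = -1300$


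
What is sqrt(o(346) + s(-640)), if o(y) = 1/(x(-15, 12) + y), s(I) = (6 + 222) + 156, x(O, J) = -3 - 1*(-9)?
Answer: sqrt(2973718)/88 ≈ 19.596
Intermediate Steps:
x(O, J) = 6 (x(O, J) = -3 + 9 = 6)
s(I) = 384 (s(I) = 228 + 156 = 384)
o(y) = 1/(6 + y)
sqrt(o(346) + s(-640)) = sqrt(1/(6 + 346) + 384) = sqrt(1/352 + 384) = sqrt(135169/352) = sqrt(2973718)/88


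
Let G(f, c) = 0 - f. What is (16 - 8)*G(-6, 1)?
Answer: 48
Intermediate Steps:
G(f, c) = -f
(16 - 8)*G(-6, 1) = (16 - 8)*(-1*(-6)) = 8*6 = 48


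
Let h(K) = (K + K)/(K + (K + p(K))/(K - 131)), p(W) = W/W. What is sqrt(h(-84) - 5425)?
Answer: I*sqrt(1752561640585)/17977 ≈ 73.641*I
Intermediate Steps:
p(W) = 1
h(K) = 2*K/(K + (1 + K)/(-131 + K)) (h(K) = (K + K)/(K + (K + 1)/(K - 131)) = (2*K)/(K + (1 + K)/(-131 + K)) = 2*K/(K + (1 + K)/(-131 + K)))
sqrt(h(-84) - 5425) = sqrt(2*(-84)*(-131 - 84)/(1 + (-84)**2 - 130*(-84)) - 5425) = sqrt(2*(-84)*(-215)/(1 + 7056 + 10920) - 5425) = sqrt(2*(-84)*(-215)/17977 - 5425) = sqrt(2*(-84)*(1/17977)*(-215) - 5425) = sqrt(36120/17977 - 5425) = sqrt(-97489105/17977) = I*sqrt(1752561640585)/17977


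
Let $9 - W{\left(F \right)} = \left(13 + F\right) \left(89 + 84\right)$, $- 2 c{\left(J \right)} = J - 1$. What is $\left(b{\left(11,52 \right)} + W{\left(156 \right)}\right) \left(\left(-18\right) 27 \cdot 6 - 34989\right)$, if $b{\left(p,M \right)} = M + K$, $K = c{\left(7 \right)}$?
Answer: $1106029995$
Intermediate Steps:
$c{\left(J \right)} = \frac{1}{2} - \frac{J}{2}$ ($c{\left(J \right)} = - \frac{J - 1}{2} = - \frac{-1 + J}{2} = \frac{1}{2} - \frac{J}{2}$)
$K = -3$ ($K = \frac{1}{2} - \frac{7}{2} = -3$)
$W{\left(F \right)} = -2240 - 173 F$ ($W{\left(F \right)} = 9 - \left(13 + F\right) \left(89 + 84\right) = 9 - \left(13 + F\right) 173 = 9 - \left(2249 + 173 F\right) = -2240 - 173 F$)
$b{\left(p,M \right)} = -3 + M$ ($b{\left(p,M \right)} = M - 3 = -3 + M$)
$\left(b{\left(11,52 \right)} + W{\left(156 \right)}\right) \left(\left(-18\right) 27 \cdot 6 - 34989\right) = \left(\left(-3 + 52\right) - 29228\right) \left(\left(-18\right) 27 \cdot 6 - 34989\right) = \left(49 - 29228\right) \left(\left(-486\right) 6 - 34989\right) = \left(49 - 29228\right) \left(-2916 - 34989\right) = \left(-29179\right) \left(-37905\right) = 1106029995$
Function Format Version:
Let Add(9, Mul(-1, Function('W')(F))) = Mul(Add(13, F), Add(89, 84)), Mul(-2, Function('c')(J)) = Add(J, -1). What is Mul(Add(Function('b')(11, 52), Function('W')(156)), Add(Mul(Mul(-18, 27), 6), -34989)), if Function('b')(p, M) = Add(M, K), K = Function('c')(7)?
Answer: 1106029995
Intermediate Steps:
Function('c')(J) = Add(Rational(1, 2), Mul(Rational(-1, 2), J)) (Function('c')(J) = Mul(Rational(-1, 2), Add(J, -1)) = Mul(Rational(-1, 2), Add(-1, J)) = Add(Rational(1, 2), Mul(Rational(-1, 2), J)))
K = -3 (K = Add(Rational(1, 2), Mul(Rational(-1, 2), 7)) = Add(Rational(1, 2), Rational(-7, 2)) = -3)
Function('W')(F) = Add(-2240, Mul(-173, F)) (Function('W')(F) = Add(9, Mul(-1, Mul(Add(13, F), Add(89, 84)))) = Add(9, Mul(-1, Mul(Add(13, F), 173))) = Add(9, Mul(-1, Add(2249, Mul(173, F)))) = Add(9, Add(-2249, Mul(-173, F))) = Add(-2240, Mul(-173, F)))
Function('b')(p, M) = Add(-3, M) (Function('b')(p, M) = Add(M, -3) = Add(-3, M))
Mul(Add(Function('b')(11, 52), Function('W')(156)), Add(Mul(Mul(-18, 27), 6), -34989)) = Mul(Add(Add(-3, 52), Add(-2240, Mul(-173, 156))), Add(Mul(Mul(-18, 27), 6), -34989)) = Mul(Add(49, Add(-2240, -26988)), Add(Mul(-486, 6), -34989)) = Mul(Add(49, -29228), Add(-2916, -34989)) = Mul(-29179, -37905) = 1106029995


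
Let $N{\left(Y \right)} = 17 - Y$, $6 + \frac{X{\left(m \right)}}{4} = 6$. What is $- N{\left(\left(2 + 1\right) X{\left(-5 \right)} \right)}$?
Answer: $-17$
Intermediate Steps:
$X{\left(m \right)} = 0$ ($X{\left(m \right)} = -24 + 4 \cdot 6 = -24 + 24 = 0$)
$- N{\left(\left(2 + 1\right) X{\left(-5 \right)} \right)} = - (17 - \left(2 + 1\right) 0) = - (17 - 3 \cdot 0) = - (17 - 0) = - (17 + 0) = \left(-1\right) 17 = -17$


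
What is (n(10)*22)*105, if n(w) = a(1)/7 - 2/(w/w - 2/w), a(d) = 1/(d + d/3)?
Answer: -11055/2 ≈ -5527.5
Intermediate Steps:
a(d) = 3/(4*d) (a(d) = 1/(d + d*(⅓)) = 1/(d + d/3) = 1/(4*d/3) = 3/(4*d))
n(w) = 3/28 - 2/(1 - 2/w) (n(w) = ((¾)/1)/7 - 2/(w/w - 2/w) = ((¾)*1)*(⅐) - 2/(1 - 2/w) = (¾)*(⅐) - 2/(1 - 2/w) = 3/28 - 2/(1 - 2/w))
(n(10)*22)*105 = (((-6 - 53*10)/(28*(-2 + 10)))*22)*105 = (((1/28)*(-6 - 530)/8)*22)*105 = (((1/28)*(⅛)*(-536))*22)*105 = -67/28*22*105 = -737/14*105 = -11055/2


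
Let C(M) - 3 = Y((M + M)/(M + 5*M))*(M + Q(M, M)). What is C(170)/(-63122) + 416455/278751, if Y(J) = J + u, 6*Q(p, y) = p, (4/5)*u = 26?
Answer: 146828551387/105571923732 ≈ 1.3908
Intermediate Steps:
u = 65/2 (u = (5/4)*26 = 65/2 ≈ 32.500)
Q(p, y) = p/6
Y(J) = 65/2 + J (Y(J) = J + 65/2 = 65/2 + J)
C(M) = 3 + 1379*M/36 (C(M) = 3 + (65/2 + (M + M)/(M + 5*M))*(M + M/6) = 3 + (65/2 + (2*M)/((6*M)))*(7*M/6) = 3 + (65/2 + (2*M)*(1/(6*M)))*(7*M/6) = 3 + (65/2 + 1/3)*(7*M/6) = 3 + 197*(7*M/6)/6 = 3 + 1379*M/36)
C(170)/(-63122) + 416455/278751 = (3 + (1379/36)*170)/(-63122) + 416455/278751 = (3 + 117215/18)*(-1/63122) + 416455*(1/278751) = (117269/18)*(-1/63122) + 416455/278751 = -117269/1136196 + 416455/278751 = 146828551387/105571923732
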